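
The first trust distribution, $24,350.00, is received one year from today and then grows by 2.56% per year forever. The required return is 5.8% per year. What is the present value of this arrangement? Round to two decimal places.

Periodic rate r = 0.058 per year.
Growing perpetuity (Gordon): PV = PMT₁ / (r − g) = 24,350 / (r − 0.0256) = $751,543.21.

$751,543.21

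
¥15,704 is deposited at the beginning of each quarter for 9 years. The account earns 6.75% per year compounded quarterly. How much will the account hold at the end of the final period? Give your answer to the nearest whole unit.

This is an annuity due: 36 deposits of ¥15,704 at the beginning of each quarter.
Periodic rate r = 0.0675/4 per quarter; n is counted in quarters.
FV = PMT × [((1+r)^n − 1)/r] × (1+r) = 15,704 × [(1+r)^36 − 1] / r × (1+r) = ¥782,178

¥782,178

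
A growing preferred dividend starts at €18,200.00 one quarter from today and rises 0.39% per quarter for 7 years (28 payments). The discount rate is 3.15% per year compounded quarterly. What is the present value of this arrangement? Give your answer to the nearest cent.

Periodic rate r = 0.0315/4 per quarter; n is counted in quarters.
Growing ordinary annuity: PV = PMT₁ × [1 − ((1+g)/(1+r))^n] / (r − g) = 18,200 × [1 − ((1+0.0039)/(1+r))^28] / (r − 0.0039) = €479,595.43.

€479,595.43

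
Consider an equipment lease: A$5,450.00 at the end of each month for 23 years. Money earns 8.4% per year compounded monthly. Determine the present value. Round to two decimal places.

A$665,027.32

This is an ordinary annuity: 276 payments of A$5,450.00 at the end of each month.
Periodic rate r = 0.084/12 per month; n is counted in months.
PV = PMT × [(1 − (1+r)^−n)/r] = 5,450 × [1 − (1+r)^−276] / r = A$665,027.32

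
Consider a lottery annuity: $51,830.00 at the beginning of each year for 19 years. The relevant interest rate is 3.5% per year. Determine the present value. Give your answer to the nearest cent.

This is an annuity due: 19 payments of $51,830.00 at the beginning of each year.
Periodic rate r = 0.035 per year.
PV = PMT × [(1 − (1+r)^−n)/r] × (1+r) = 51,830 × [1 − (1+r)^−19] / r × (1+r) = $735,451.20

$735,451.20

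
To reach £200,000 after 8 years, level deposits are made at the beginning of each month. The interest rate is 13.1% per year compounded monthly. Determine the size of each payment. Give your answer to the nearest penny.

£1,176.47

Level annuity due; solve FV = PMT × [((1+r)^n − 1)/r] × (1+r) for PMT.
Periodic rate r = 0.131/12 per month; n is counted in months.
With n = 96: PMT = 200,000 / ([((1+r)^n − 1)/r] × (1+r)) = £1,176.47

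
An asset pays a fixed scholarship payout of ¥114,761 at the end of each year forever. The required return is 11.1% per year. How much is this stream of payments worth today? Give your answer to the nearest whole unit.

¥1,033,883

Periodic rate r = 0.111 per year.
Level perpetuity: PV = PMT / r = 114,761 / (0.111) = ¥1,033,883.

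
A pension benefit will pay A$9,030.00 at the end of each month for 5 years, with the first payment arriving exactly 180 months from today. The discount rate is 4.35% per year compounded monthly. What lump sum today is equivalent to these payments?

A$254,371.36

Ordinary annuity of 60 payments, first payment at period 180.
Periodic rate r = 0.0435/12 per month; n is counted in months.
The ordinary-annuity PV formula values the stream one period before the first payment (period 179); discount that back 179 periods:
PV₀ = 9,030 × [1 − (1+r)^−60] / r × (1+r)^−179 = A$254,371.36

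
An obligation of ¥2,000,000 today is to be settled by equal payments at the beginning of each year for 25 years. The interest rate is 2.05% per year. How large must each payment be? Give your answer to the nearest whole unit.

Level annuity due; solve PV = PMT × [(1 − (1+r)^−n)/r] × (1+r) for PMT.
Periodic rate r = 0.0205 per year.
With n = 25: PMT = 2,000,000 / ([(1 − (1+r)^−n)/r] × (1+r)) = ¥100,973

¥100,973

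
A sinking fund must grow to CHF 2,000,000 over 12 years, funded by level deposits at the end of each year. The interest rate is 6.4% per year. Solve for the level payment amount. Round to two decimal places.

Level ordinary annuity; solve FV = PMT × [((1+r)^n − 1)/r] for PMT.
Periodic rate r = 0.064 per year.
With n = 12: PMT = 2,000,000 / ([((1+r)^n − 1)/r]) = CHF 115,813.01

CHF 115,813.01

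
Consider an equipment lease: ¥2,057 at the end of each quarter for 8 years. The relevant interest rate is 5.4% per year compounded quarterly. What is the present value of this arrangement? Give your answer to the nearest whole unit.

This is an ordinary annuity: 32 payments of ¥2,057 at the end of each quarter.
Periodic rate r = 0.054/4 per quarter; n is counted in quarters.
PV = PMT × [(1 − (1+r)^−n)/r] = 2,057 × [1 − (1+r)^−32] / r = ¥53,164

¥53,164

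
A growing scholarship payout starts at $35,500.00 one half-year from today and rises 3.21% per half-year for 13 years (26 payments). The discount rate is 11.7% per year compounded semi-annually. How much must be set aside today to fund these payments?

$647,383.21

Periodic rate r = 0.117/2 per half-year; n is counted in half-years.
Growing ordinary annuity: PV = PMT₁ × [1 − ((1+g)/(1+r))^n] / (r − g) = 35,500 × [1 − ((1+0.0321)/(1+r))^26] / (r − 0.0321) = $647,383.21.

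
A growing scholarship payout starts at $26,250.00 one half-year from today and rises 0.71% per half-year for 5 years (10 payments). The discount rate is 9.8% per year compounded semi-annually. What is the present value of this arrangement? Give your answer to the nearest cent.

$209,731.33

Periodic rate r = 0.098/2 per half-year; n is counted in half-years.
Growing ordinary annuity: PV = PMT₁ × [1 − ((1+g)/(1+r))^n] / (r − g) = 26,250 × [1 − ((1+0.0071)/(1+r))^10] / (r − 0.0071) = $209,731.33.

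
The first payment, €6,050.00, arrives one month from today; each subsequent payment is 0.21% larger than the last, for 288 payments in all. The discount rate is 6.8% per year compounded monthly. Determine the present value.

Periodic rate r = 0.068/12 per month; n is counted in months.
Growing ordinary annuity: PV = PMT₁ × [1 − ((1+g)/(1+r))^n] / (r − g) = 6,050 × [1 − ((1+0.0021)/(1+r))^288] / (r − 0.0021) = €1,086,569.29.

€1,086,569.29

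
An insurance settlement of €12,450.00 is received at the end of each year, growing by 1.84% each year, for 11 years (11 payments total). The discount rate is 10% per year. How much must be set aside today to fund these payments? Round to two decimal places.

Periodic rate r = 0.1 per year.
Growing ordinary annuity: PV = PMT₁ × [1 − ((1+g)/(1+r))^n] / (r − g) = 12,450 × [1 − ((1+0.0184)/(1+r))^11] / (r − 0.0184) = €87,221.07.

€87,221.07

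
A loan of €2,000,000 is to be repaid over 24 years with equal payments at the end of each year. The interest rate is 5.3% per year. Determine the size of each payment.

€149,200.58

Level ordinary annuity; solve PV = PMT × [(1 − (1+r)^−n)/r] for PMT.
Periodic rate r = 0.053 per year.
With n = 24: PMT = 2,000,000 / ([(1 − (1+r)^−n)/r]) = €149,200.58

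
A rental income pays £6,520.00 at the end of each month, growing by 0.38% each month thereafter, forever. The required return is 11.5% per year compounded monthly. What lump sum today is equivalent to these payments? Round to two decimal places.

Periodic rate r = 0.115/12 per month.
Growing perpetuity (Gordon): PV = PMT₁ / (r − g) = 6,520 / (r − 0.0038) = £1,127,377.52.

£1,127,377.52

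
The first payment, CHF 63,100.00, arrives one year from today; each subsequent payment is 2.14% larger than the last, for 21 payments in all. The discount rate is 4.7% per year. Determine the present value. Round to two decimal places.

Periodic rate r = 0.047 per year.
Growing ordinary annuity: PV = PMT₁ × [1 − ((1+g)/(1+r))^n] / (r − g) = 63,100 × [1 − ((1+0.0214)/(1+r))^21] / (r − 0.0214) = CHF 999,221.66.

CHF 999,221.66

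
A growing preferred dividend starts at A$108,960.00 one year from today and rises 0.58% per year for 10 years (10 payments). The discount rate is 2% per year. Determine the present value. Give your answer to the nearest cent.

Periodic rate r = 0.02 per year.
Growing ordinary annuity: PV = PMT₁ × [1 − ((1+g)/(1+r))^n] / (r − g) = 108,960 × [1 − ((1+0.0058)/(1+r))^10] / (r − 0.0058) = A$1,003,738.38.

A$1,003,738.38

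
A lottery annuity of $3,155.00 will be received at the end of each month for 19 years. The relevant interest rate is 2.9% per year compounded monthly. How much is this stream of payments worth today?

This is an ordinary annuity: 228 payments of $3,155.00 at the end of each month.
Periodic rate r = 0.029/12 per month; n is counted in months.
PV = PMT × [(1 − (1+r)^−n)/r] = 3,155 × [1 − (1+r)^−228] / r = $552,551.81

$552,551.81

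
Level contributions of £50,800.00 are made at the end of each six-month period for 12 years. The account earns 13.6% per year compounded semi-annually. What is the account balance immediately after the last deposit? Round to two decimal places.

This is an ordinary annuity: 24 deposits of £50,800.00 at the end of each six-month period.
Periodic rate r = 0.136/2 per half-year; n is counted in half-years.
FV = PMT × [((1+r)^n − 1)/r] = 50,800 × [(1+r)^24 − 1] / r = £2,875,912.23

£2,875,912.23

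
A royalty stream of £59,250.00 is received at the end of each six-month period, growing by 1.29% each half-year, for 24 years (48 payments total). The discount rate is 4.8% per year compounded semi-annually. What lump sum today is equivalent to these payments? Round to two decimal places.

Periodic rate r = 0.048/2 per half-year; n is counted in half-years.
Growing ordinary annuity: PV = PMT₁ × [1 − ((1+g)/(1+r))^n] / (r − g) = 59,250 × [1 − ((1+0.0129)/(1+r))^48] / (r − 0.0129) = £2,174,374.02.

£2,174,374.02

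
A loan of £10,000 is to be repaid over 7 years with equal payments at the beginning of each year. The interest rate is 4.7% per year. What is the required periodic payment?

£1,632.72

Level annuity due; solve PV = PMT × [(1 − (1+r)^−n)/r] × (1+r) for PMT.
Periodic rate r = 0.047 per year.
With n = 7: PMT = 10,000 / ([(1 − (1+r)^−n)/r] × (1+r)) = £1,632.72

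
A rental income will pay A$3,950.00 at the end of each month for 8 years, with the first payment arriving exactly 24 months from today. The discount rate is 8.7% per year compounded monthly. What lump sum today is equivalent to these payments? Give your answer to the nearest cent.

Ordinary annuity of 96 payments, first payment at period 24.
Periodic rate r = 0.087/12 per month; n is counted in months.
The ordinary-annuity PV formula values the stream one period before the first payment (period 23); discount that back 23 periods:
PV₀ = 3,950 × [1 − (1+r)^−96] / r × (1+r)^−23 = A$230,791.71

A$230,791.71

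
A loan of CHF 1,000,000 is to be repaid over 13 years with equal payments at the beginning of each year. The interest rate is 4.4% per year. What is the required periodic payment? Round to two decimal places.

Level annuity due; solve PV = PMT × [(1 − (1+r)^−n)/r] × (1+r) for PMT.
Periodic rate r = 0.044 per year.
With n = 13: PMT = 1,000,000 / ([(1 − (1+r)^−n)/r] × (1+r)) = CHF 98,319.06

CHF 98,319.06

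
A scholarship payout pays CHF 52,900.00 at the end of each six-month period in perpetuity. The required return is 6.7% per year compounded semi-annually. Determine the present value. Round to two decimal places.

Periodic rate r = 0.067/2 per half-year.
Level perpetuity: PV = PMT / r = 52,900 / (0.067/2) = CHF 1,579,104.48.

CHF 1,579,104.48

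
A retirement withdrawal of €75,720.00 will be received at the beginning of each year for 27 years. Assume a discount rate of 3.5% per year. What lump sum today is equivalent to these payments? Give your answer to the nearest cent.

€1,354,657.47

This is an annuity due: 27 payments of €75,720.00 at the beginning of each year.
Periodic rate r = 0.035 per year.
PV = PMT × [(1 − (1+r)^−n)/r] × (1+r) = 75,720 × [1 − (1+r)^−27] / r × (1+r) = €1,354,657.47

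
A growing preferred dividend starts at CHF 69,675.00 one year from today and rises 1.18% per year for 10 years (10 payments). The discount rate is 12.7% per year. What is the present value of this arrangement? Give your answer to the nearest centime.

CHF 399,071.38

Periodic rate r = 0.127 per year.
Growing ordinary annuity: PV = PMT₁ × [1 − ((1+g)/(1+r))^n] / (r − g) = 69,675 × [1 − ((1+0.0118)/(1+r))^10] / (r − 0.0118) = CHF 399,071.38.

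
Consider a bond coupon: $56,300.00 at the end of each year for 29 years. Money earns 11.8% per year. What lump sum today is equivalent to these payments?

$458,333.52

This is an ordinary annuity: 29 payments of $56,300.00 at the end of each year.
Periodic rate r = 0.118 per year.
PV = PMT × [(1 − (1+r)^−n)/r] = 56,300 × [1 − (1+r)^−29] / r = $458,333.52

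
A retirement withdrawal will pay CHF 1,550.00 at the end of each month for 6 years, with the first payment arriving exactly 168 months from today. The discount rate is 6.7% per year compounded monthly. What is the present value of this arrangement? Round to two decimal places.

Ordinary annuity of 72 payments, first payment at period 168.
Periodic rate r = 0.067/12 per month; n is counted in months.
The ordinary-annuity PV formula values the stream one period before the first payment (period 167); discount that back 167 periods:
PV₀ = 1,550 × [1 − (1+r)^−72] / r × (1+r)^−167 = CHF 36,181.89

CHF 36,181.89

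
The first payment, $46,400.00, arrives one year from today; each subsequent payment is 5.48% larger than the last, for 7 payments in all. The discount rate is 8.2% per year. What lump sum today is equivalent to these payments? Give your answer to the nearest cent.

Periodic rate r = 0.082 per year.
Growing ordinary annuity: PV = PMT₁ × [1 − ((1+g)/(1+r))^n] / (r − g) = 46,400 × [1 − ((1+0.0548)/(1+r))^7] / (r − 0.0548) = $278,471.16.

$278,471.16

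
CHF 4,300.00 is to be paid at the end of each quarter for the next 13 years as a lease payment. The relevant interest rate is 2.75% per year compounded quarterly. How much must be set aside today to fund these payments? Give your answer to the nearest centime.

CHF 187,461.97

This is an ordinary annuity: 52 payments of CHF 4,300.00 at the end of each quarter.
Periodic rate r = 0.0275/4 per quarter; n is counted in quarters.
PV = PMT × [(1 − (1+r)^−n)/r] = 4,300 × [1 − (1+r)^−52] / r = CHF 187,461.97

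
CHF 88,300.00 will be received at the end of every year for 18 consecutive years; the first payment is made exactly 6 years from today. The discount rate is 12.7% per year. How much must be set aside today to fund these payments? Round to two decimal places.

CHF 337,963.59

Ordinary annuity of 18 payments, first payment at period 6.
Periodic rate r = 0.127 per year.
The ordinary-annuity PV formula values the stream one period before the first payment (period 5); discount that back 5 periods:
PV₀ = 88,300 × [1 − (1+r)^−18] / r × (1+r)^−5 = CHF 337,963.59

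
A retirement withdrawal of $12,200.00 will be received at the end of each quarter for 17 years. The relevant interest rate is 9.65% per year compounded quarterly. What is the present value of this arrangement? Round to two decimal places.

This is an ordinary annuity: 68 payments of $12,200.00 at the end of each quarter.
Periodic rate r = 0.0965/4 per quarter; n is counted in quarters.
PV = PMT × [(1 − (1+r)^−n)/r] = 12,200 × [1 − (1+r)^−68] / r = $405,724.65

$405,724.65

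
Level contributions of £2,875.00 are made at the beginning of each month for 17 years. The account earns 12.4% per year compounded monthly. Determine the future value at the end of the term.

This is an annuity due: 204 deposits of £2,875.00 at the beginning of each month.
Periodic rate r = 0.124/12 per month; n is counted in months.
FV = PMT × [((1+r)^n − 1)/r] × (1+r) = 2,875 × [(1+r)^204 − 1] / r × (1+r) = £2,007,959.04

£2,007,959.04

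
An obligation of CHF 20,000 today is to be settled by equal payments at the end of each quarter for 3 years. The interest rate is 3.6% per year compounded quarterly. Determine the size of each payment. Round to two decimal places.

CHF 1,765.77

Level ordinary annuity; solve PV = PMT × [(1 − (1+r)^−n)/r] for PMT.
Periodic rate r = 0.036/4 per quarter; n is counted in quarters.
With n = 12: PMT = 20,000 / ([(1 − (1+r)^−n)/r]) = CHF 1,765.77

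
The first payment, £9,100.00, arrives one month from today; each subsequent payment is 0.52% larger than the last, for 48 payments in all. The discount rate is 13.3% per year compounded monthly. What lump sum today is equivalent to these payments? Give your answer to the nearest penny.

£377,880.05

Periodic rate r = 0.133/12 per month; n is counted in months.
Growing ordinary annuity: PV = PMT₁ × [1 − ((1+g)/(1+r))^n] / (r − g) = 9,100 × [1 − ((1+0.0052)/(1+r))^48] / (r − 0.0052) = £377,880.05.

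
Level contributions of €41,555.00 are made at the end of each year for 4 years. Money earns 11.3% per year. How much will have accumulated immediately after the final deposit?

This is an ordinary annuity: 4 deposits of €41,555.00 at the end of each year.
Periodic rate r = 0.113 per year.
FV = PMT × [((1+r)^n − 1)/r] = 41,555 × [(1+r)^4 − 1] / r = €196,576.71

€196,576.71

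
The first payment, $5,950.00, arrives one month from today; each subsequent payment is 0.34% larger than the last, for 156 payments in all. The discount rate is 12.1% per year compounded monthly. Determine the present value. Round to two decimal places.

Periodic rate r = 0.121/12 per month; n is counted in months.
Growing ordinary annuity: PV = PMT₁ × [1 − ((1+g)/(1+r))^n] / (r − g) = 5,950 × [1 − ((1+0.0034)/(1+r))^156] / (r − 0.0034) = $574,222.04.

$574,222.04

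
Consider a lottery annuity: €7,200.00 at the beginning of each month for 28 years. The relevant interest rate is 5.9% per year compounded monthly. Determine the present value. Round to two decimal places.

€1,188,405.46

This is an annuity due: 336 payments of €7,200.00 at the beginning of each month.
Periodic rate r = 0.059/12 per month; n is counted in months.
PV = PMT × [(1 − (1+r)^−n)/r] × (1+r) = 7,200 × [1 − (1+r)^−336] / r × (1+r) = €1,188,405.46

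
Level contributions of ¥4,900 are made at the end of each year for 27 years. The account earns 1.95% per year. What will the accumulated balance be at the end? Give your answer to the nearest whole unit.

¥171,987

This is an ordinary annuity: 27 deposits of ¥4,900 at the end of each year.
Periodic rate r = 0.0195 per year.
FV = PMT × [((1+r)^n − 1)/r] = 4,900 × [(1+r)^27 − 1] / r = ¥171,987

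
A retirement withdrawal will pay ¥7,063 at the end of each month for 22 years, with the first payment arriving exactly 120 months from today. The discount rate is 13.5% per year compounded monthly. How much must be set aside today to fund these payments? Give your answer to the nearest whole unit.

¥157,183

Ordinary annuity of 264 payments, first payment at period 120.
Periodic rate r = 0.135/12 per month; n is counted in months.
The ordinary-annuity PV formula values the stream one period before the first payment (period 119); discount that back 119 periods:
PV₀ = 7,063 × [1 − (1+r)^−264] / r × (1+r)^−119 = ¥157,183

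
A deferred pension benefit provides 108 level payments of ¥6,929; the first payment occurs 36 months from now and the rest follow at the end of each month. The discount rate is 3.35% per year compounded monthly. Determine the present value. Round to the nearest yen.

¥585,294

Ordinary annuity of 108 payments, first payment at period 36.
Periodic rate r = 0.0335/12 per month; n is counted in months.
The ordinary-annuity PV formula values the stream one period before the first payment (period 35); discount that back 35 periods:
PV₀ = 6,929 × [1 − (1+r)^−108] / r × (1+r)^−35 = ¥585,294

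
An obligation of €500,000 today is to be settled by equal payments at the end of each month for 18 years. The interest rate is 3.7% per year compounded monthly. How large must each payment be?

Level ordinary annuity; solve PV = PMT × [(1 − (1+r)^−n)/r] for PMT.
Periodic rate r = 0.037/12 per month; n is counted in months.
With n = 216: PMT = 500,000 / ([(1 − (1+r)^−n)/r]) = €3,174.02

€3,174.02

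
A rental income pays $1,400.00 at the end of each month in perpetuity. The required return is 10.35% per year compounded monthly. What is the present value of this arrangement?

$162,318.84

Periodic rate r = 0.1035/12 per month.
Level perpetuity: PV = PMT / r = 1,400 / (0.1035/12) = $162,318.84.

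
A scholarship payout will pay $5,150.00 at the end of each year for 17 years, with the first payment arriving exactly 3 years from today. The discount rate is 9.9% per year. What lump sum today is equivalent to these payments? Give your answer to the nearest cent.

Ordinary annuity of 17 payments, first payment at period 3.
Periodic rate r = 0.099 per year.
The ordinary-annuity PV formula values the stream one period before the first payment (period 2); discount that back 2 periods:
PV₀ = 5,150 × [1 − (1+r)^−17] / r × (1+r)^−2 = $34,416.20

$34,416.20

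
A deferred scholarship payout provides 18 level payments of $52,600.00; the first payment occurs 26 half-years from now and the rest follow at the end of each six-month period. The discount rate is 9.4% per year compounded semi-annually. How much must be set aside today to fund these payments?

Ordinary annuity of 18 payments, first payment at period 26.
Periodic rate r = 0.094/2 per half-year; n is counted in half-years.
The ordinary-annuity PV formula values the stream one period before the first payment (period 25); discount that back 25 periods:
PV₀ = 52,600 × [1 − (1+r)^−18] / r × (1+r)^−25 = $199,690.60

$199,690.60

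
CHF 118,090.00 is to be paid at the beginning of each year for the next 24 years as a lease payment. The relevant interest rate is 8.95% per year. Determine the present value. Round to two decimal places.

This is an annuity due: 24 payments of CHF 118,090.00 at the beginning of each year.
Periodic rate r = 0.0895 per year.
PV = PMT × [(1 − (1+r)^−n)/r] × (1+r) = 118,090 × [1 − (1+r)^−24] / r × (1+r) = CHF 1,253,808.27

CHF 1,253,808.27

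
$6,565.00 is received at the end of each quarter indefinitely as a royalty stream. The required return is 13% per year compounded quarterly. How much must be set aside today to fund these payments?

Periodic rate r = 0.13/4 per quarter.
Level perpetuity: PV = PMT / r = 6,565 / (0.13/4) = $202,000.00.

$202,000.00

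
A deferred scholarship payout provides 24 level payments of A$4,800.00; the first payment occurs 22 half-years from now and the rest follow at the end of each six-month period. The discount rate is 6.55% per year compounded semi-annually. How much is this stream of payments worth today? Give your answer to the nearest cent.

Ordinary annuity of 24 payments, first payment at period 22.
Periodic rate r = 0.0655/2 per half-year; n is counted in half-years.
The ordinary-annuity PV formula values the stream one period before the first payment (period 21); discount that back 21 periods:
PV₀ = 4,800 × [1 − (1+r)^−24] / r × (1+r)^−21 = A$40,120.36

A$40,120.36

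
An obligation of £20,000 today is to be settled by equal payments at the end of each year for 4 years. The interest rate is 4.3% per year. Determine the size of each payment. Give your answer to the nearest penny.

£5,548.81

Level ordinary annuity; solve PV = PMT × [(1 − (1+r)^−n)/r] for PMT.
Periodic rate r = 0.043 per year.
With n = 4: PMT = 20,000 / ([(1 − (1+r)^−n)/r]) = £5,548.81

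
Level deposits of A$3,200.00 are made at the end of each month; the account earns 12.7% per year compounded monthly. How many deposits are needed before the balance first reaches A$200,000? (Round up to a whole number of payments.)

Periodic rate r = 0.127/12 per month; n is counted in months.
Ordinary annuity FV: 200,000 = 3,200 × [((1+r)^n − 1)/r].
(1+r)^n = 1 + 200,000 × r / 3,200, so n = ln(1 + 200,000·r/3,200) / ln(1+r) = 48.22.
Round up to a whole number of payments: n = 49.

49 payments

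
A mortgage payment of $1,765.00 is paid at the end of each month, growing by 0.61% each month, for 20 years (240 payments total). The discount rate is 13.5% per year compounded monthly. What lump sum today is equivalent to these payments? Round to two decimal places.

Periodic rate r = 0.135/12 per month; n is counted in months.
Growing ordinary annuity: PV = PMT₁ × [1 − ((1+g)/(1+r))^n] / (r − g) = 1,765 × [1 − ((1+0.0061)/(1+r))^240] / (r − 0.0061) = $242,079.77.

$242,079.77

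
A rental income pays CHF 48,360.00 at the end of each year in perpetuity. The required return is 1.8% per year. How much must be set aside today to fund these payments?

Periodic rate r = 0.018 per year.
Level perpetuity: PV = PMT / r = 48,360 / (0.018) = CHF 2,686,666.67.

CHF 2,686,666.67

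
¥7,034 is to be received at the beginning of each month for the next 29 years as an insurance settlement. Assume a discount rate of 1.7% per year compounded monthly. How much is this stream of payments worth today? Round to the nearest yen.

This is an annuity due: 348 payments of ¥7,034 at the beginning of each month.
Periodic rate r = 0.017/12 per month; n is counted in months.
PV = PMT × [(1 − (1+r)^−n)/r] × (1+r) = 7,034 × [1 − (1+r)^−348] / r × (1+r) = ¥1,934,168

¥1,934,168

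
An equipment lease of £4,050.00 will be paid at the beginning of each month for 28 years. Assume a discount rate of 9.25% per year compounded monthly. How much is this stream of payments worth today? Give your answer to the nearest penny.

This is an annuity due: 336 payments of £4,050.00 at the beginning of each month.
Periodic rate r = 0.0925/12 per month; n is counted in months.
PV = PMT × [(1 − (1+r)^−n)/r] × (1+r) = 4,050 × [1 − (1+r)^−336] / r × (1+r) = £489,339.21

£489,339.21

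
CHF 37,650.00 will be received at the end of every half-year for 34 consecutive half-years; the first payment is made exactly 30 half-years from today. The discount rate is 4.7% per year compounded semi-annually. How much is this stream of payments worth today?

Ordinary annuity of 34 payments, first payment at period 30.
Periodic rate r = 0.047/2 per half-year; n is counted in half-years.
The ordinary-annuity PV formula values the stream one period before the first payment (period 29); discount that back 29 periods:
PV₀ = 37,650 × [1 − (1+r)^−34] / r × (1+r)^−29 = CHF 446,043.96

CHF 446,043.96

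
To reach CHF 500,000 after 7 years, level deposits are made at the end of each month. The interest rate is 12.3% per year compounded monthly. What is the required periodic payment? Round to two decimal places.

CHF 3,781.78

Level ordinary annuity; solve FV = PMT × [((1+r)^n − 1)/r] for PMT.
Periodic rate r = 0.123/12 per month; n is counted in months.
With n = 84: PMT = 500,000 / ([((1+r)^n − 1)/r]) = CHF 3,781.78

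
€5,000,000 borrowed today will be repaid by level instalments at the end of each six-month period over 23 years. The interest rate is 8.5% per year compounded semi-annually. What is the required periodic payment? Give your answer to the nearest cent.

€249,237.98

Level ordinary annuity; solve PV = PMT × [(1 − (1+r)^−n)/r] for PMT.
Periodic rate r = 0.085/2 per half-year; n is counted in half-years.
With n = 46: PMT = 5,000,000 / ([(1 − (1+r)^−n)/r]) = €249,237.98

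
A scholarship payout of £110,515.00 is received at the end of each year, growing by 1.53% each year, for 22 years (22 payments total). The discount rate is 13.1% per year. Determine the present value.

Periodic rate r = 0.131 per year.
Growing ordinary annuity: PV = PMT₁ × [1 − ((1+g)/(1+r))^n] / (r − g) = 110,515 × [1 − ((1+0.0153)/(1+r))^22] / (r − 0.0153) = £866,268.36.

£866,268.36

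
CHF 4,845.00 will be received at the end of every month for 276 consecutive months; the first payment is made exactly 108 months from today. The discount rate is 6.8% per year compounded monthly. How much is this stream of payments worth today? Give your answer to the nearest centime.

CHF 368,881.21

Ordinary annuity of 276 payments, first payment at period 108.
Periodic rate r = 0.068/12 per month; n is counted in months.
The ordinary-annuity PV formula values the stream one period before the first payment (period 107); discount that back 107 periods:
PV₀ = 4,845 × [1 − (1+r)^−276] / r × (1+r)^−107 = CHF 368,881.21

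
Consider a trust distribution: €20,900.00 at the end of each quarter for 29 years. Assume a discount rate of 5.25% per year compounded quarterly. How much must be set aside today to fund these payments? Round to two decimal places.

€1,241,519.84

This is an ordinary annuity: 116 payments of €20,900.00 at the end of each quarter.
Periodic rate r = 0.0525/4 per quarter; n is counted in quarters.
PV = PMT × [(1 − (1+r)^−n)/r] = 20,900 × [1 − (1+r)^−116] / r = €1,241,519.84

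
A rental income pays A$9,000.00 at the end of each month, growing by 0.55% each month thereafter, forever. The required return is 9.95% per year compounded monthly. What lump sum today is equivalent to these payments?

A$3,223,880.60

Periodic rate r = 0.0995/12 per month.
Growing perpetuity (Gordon): PV = PMT₁ / (r − g) = 9,000 / (r − 0.0055) = A$3,223,880.60.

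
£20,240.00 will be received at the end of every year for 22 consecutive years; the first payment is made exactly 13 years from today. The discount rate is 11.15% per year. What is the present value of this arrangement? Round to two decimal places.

£46,064.09

Ordinary annuity of 22 payments, first payment at period 13.
Periodic rate r = 0.1115 per year.
The ordinary-annuity PV formula values the stream one period before the first payment (period 12); discount that back 12 periods:
PV₀ = 20,240 × [1 − (1+r)^−22] / r × (1+r)^−12 = £46,064.09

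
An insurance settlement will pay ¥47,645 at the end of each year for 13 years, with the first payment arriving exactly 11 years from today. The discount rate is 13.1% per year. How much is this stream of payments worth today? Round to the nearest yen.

Ordinary annuity of 13 payments, first payment at period 11.
Periodic rate r = 0.131 per year.
The ordinary-annuity PV formula values the stream one period before the first payment (period 10); discount that back 10 periods:
PV₀ = 47,645 × [1 − (1+r)^−13] / r × (1+r)^−10 = ¥84,765

¥84,765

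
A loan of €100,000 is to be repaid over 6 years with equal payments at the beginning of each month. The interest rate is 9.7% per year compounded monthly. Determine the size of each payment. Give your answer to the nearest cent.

€1,822.76

Level annuity due; solve PV = PMT × [(1 − (1+r)^−n)/r] × (1+r) for PMT.
Periodic rate r = 0.097/12 per month; n is counted in months.
With n = 72: PMT = 100,000 / ([(1 − (1+r)^−n)/r] × (1+r)) = €1,822.76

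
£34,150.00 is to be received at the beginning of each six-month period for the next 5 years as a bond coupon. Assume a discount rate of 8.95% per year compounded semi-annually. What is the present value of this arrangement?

This is an annuity due: 10 payments of £34,150.00 at the beginning of each six-month period.
Periodic rate r = 0.0895/2 per half-year; n is counted in half-years.
PV = PMT × [(1 − (1+r)^−n)/r] × (1+r) = 34,150 × [1 − (1+r)^−10] / r × (1+r) = £282,658.98

£282,658.98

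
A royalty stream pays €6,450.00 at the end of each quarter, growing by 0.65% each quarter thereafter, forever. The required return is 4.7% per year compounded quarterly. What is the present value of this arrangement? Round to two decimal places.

Periodic rate r = 0.047/4 per quarter.
Growing perpetuity (Gordon): PV = PMT₁ / (r − g) = 6,450 / (r − 0.0065) = €1,228,571.43.

€1,228,571.43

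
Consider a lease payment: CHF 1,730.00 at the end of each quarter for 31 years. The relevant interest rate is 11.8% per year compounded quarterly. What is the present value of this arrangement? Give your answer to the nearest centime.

This is an ordinary annuity: 124 payments of CHF 1,730.00 at the end of each quarter.
Periodic rate r = 0.118/4 per quarter; n is counted in quarters.
PV = PMT × [(1 − (1+r)^−n)/r] = 1,730 × [1 − (1+r)^−124] / r = CHF 57,049.82

CHF 57,049.82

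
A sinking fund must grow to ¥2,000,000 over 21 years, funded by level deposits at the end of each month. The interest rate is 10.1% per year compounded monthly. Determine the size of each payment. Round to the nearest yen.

¥2,317

Level ordinary annuity; solve FV = PMT × [((1+r)^n − 1)/r] for PMT.
Periodic rate r = 0.101/12 per month; n is counted in months.
With n = 252: PMT = 2,000,000 / ([((1+r)^n − 1)/r]) = ¥2,317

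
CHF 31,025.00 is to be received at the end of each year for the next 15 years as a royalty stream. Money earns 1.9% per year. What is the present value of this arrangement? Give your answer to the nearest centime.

This is an ordinary annuity: 15 payments of CHF 31,025.00 at the end of each year.
Periodic rate r = 0.019 per year.
PV = PMT × [(1 − (1+r)^−n)/r] = 31,025 × [1 − (1+r)^−15] / r = CHF 401,647.05

CHF 401,647.05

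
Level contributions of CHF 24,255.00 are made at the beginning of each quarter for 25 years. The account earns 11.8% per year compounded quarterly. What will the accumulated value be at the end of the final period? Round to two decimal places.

CHF 14,650,294.55

This is an annuity due: 100 deposits of CHF 24,255.00 at the beginning of each quarter.
Periodic rate r = 0.118/4 per quarter; n is counted in quarters.
FV = PMT × [((1+r)^n − 1)/r] × (1+r) = 24,255 × [(1+r)^100 − 1] / r × (1+r) = CHF 14,650,294.55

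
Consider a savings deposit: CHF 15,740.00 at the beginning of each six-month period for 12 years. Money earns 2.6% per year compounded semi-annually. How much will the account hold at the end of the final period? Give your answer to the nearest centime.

This is an annuity due: 24 deposits of CHF 15,740.00 at the beginning of each six-month period.
Periodic rate r = 0.026/2 per half-year; n is counted in half-years.
FV = PMT × [((1+r)^n − 1)/r] × (1+r) = 15,740 × [(1+r)^24 − 1] / r × (1+r) = CHF 445,726.54

CHF 445,726.54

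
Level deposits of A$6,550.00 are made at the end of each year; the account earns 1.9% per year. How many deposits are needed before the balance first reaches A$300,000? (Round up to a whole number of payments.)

Periodic rate r = 0.019 per year.
Ordinary annuity FV: 300,000 = 6,550 × [((1+r)^n − 1)/r].
(1+r)^n = 1 + 300,000 × r / 6,550, so n = ln(1 + 300,000·r/6,550) / ln(1+r) = 33.26.
Round up to a whole number of payments: n = 34.

34 payments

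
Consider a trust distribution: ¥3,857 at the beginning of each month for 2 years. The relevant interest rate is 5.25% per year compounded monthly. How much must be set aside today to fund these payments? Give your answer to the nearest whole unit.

This is an annuity due: 24 payments of ¥3,857 at the beginning of each month.
Periodic rate r = 0.0525/12 per month; n is counted in months.
PV = PMT × [(1 − (1+r)^−n)/r] × (1+r) = 3,857 × [1 − (1+r)^−24] / r × (1+r) = ¥88,076

¥88,076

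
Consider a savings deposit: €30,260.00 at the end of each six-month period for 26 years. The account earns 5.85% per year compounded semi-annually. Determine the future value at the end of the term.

€3,598,110.46

This is an ordinary annuity: 52 deposits of €30,260.00 at the end of each six-month period.
Periodic rate r = 0.0585/2 per half-year; n is counted in half-years.
FV = PMT × [((1+r)^n − 1)/r] = 30,260 × [(1+r)^52 − 1] / r = €3,598,110.46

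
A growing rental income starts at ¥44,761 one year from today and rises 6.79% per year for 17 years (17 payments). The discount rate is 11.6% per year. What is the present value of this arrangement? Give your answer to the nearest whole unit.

¥490,551

Periodic rate r = 0.116 per year.
Growing ordinary annuity: PV = PMT₁ × [1 − ((1+g)/(1+r))^n] / (r − g) = 44,761 × [1 − ((1+0.0679)/(1+r))^17] / (r − 0.0679) = ¥490,551.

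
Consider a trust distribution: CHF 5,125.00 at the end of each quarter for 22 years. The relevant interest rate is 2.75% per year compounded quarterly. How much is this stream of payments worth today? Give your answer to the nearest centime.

CHF 337,537.28

This is an ordinary annuity: 88 payments of CHF 5,125.00 at the end of each quarter.
Periodic rate r = 0.0275/4 per quarter; n is counted in quarters.
PV = PMT × [(1 − (1+r)^−n)/r] = 5,125 × [1 − (1+r)^−88] / r = CHF 337,537.28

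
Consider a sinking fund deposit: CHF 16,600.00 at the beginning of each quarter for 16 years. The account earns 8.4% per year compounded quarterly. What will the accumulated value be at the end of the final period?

This is an annuity due: 64 deposits of CHF 16,600.00 at the beginning of each quarter.
Periodic rate r = 0.084/4 per quarter; n is counted in quarters.
FV = PMT × [((1+r)^n − 1)/r] × (1+r) = 16,600 × [(1+r)^64 − 1] / r × (1+r) = CHF 2,244,765.69

CHF 2,244,765.69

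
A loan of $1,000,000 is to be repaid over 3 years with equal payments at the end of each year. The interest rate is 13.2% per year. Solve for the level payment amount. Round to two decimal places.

Level ordinary annuity; solve PV = PMT × [(1 − (1+r)^−n)/r] for PMT.
Periodic rate r = 0.132 per year.
With n = 3: PMT = 1,000,000 / ([(1 − (1+r)^−n)/r]) = $424,960.97

$424,960.97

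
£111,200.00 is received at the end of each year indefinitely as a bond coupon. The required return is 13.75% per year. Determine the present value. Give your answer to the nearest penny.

Periodic rate r = 0.1375 per year.
Level perpetuity: PV = PMT / r = 111,200 / (0.1375) = £808,727.27.

£808,727.27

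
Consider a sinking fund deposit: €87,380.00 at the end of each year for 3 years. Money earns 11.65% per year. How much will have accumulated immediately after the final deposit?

€293,865.25

This is an ordinary annuity: 3 deposits of €87,380.00 at the end of each year.
Periodic rate r = 0.1165 per year.
FV = PMT × [((1+r)^n − 1)/r] = 87,380 × [(1+r)^3 − 1] / r = €293,865.25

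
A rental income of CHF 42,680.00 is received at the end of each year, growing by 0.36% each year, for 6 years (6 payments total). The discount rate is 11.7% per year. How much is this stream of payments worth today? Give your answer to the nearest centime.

CHF 178,370.93

Periodic rate r = 0.117 per year.
Growing ordinary annuity: PV = PMT₁ × [1 − ((1+g)/(1+r))^n] / (r − g) = 42,680 × [1 − ((1+0.0036)/(1+r))^6] / (r − 0.0036) = CHF 178,370.93.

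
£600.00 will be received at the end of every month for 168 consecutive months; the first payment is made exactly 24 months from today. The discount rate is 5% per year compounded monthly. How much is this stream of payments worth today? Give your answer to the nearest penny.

Ordinary annuity of 168 payments, first payment at period 24.
Periodic rate r = 0.05/12 per month; n is counted in months.
The ordinary-annuity PV formula values the stream one period before the first payment (period 23); discount that back 23 periods:
PV₀ = 600 × [1 − (1+r)^−168] / r × (1+r)^−23 = £65,785.63

£65,785.63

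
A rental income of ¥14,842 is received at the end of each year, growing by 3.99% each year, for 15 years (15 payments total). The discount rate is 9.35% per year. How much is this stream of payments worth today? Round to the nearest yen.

Periodic rate r = 0.0935 per year.
Growing ordinary annuity: PV = PMT₁ × [1 − ((1+g)/(1+r))^n] / (r − g) = 14,842 × [1 − ((1+0.0399)/(1+r))^15] / (r − 0.0399) = ¥146,610.

¥146,610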